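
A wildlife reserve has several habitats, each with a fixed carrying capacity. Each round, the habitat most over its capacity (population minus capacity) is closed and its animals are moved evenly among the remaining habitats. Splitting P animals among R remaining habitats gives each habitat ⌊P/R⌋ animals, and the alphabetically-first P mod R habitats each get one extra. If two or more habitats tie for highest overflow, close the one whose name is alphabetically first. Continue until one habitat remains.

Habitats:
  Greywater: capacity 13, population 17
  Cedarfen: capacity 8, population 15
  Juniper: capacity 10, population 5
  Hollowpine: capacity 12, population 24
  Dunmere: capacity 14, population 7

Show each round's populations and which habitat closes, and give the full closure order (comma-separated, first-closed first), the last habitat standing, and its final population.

Closure order: Hollowpine, Cedarfen, Greywater, Juniper
Last habitat: Dunmere with 68 animals

Round 1: Cedarfen=15 Dunmere=7 Greywater=17 Hollowpine=24 Juniper=5 → close Hollowpine (overflow 12)
  24÷4 = 6 each, +1 to first 0
Round 2: Cedarfen=21 Dunmere=13 Greywater=23 Juniper=11 → close Cedarfen (overflow 13)
  21÷3 = 7 each, +1 to first 0
Round 3: Dunmere=20 Greywater=30 Juniper=18 → close Greywater (overflow 17)
  30÷2 = 15 each, +1 to first 0
Round 4: Dunmere=35 Juniper=33 → close Juniper (overflow 23)
  33÷1 = 33 each, +1 to first 0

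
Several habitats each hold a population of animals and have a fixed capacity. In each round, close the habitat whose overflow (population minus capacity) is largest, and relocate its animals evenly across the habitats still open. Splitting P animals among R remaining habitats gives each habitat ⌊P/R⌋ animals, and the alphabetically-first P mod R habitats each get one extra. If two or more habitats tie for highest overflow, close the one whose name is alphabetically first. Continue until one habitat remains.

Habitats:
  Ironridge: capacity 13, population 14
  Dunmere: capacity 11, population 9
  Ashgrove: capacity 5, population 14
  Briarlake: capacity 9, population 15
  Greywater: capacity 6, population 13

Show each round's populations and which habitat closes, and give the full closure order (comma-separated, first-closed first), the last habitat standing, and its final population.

Round 1: Ashgrove=14 Briarlake=15 Dunmere=9 Greywater=13 Ironridge=14 → close Ashgrove (overflow 9)
  14÷4 = 3 each, +1 to first 2
Round 2: Briarlake=19 Dunmere=13 Greywater=16 Ironridge=17 → close Briarlake (overflow 10)
  19÷3 = 6 each, +1 to first 1
Round 3: Dunmere=20 Greywater=22 Ironridge=23 → close Greywater (overflow 16)
  22÷2 = 11 each, +1 to first 0
Round 4: Dunmere=31 Ironridge=34 → close Ironridge (overflow 21)
  34÷1 = 34 each, +1 to first 0

Closure order: Ashgrove, Briarlake, Greywater, Ironridge
Last habitat: Dunmere with 65 animals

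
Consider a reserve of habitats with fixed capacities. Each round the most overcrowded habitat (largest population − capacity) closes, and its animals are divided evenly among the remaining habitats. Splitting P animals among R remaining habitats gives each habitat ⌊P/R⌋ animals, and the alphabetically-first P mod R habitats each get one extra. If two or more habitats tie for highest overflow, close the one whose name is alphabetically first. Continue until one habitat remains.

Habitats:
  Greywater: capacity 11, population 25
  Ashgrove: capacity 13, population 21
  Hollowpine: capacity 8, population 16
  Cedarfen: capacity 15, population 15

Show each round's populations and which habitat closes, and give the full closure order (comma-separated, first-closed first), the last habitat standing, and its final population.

Round 1: Ashgrove=21 Cedarfen=15 Greywater=25 Hollowpine=16 → close Greywater (overflow 14)
  25÷3 = 8 each, +1 to first 1
Round 2: Ashgrove=30 Cedarfen=23 Hollowpine=24 → close Ashgrove (overflow 17)
  30÷2 = 15 each, +1 to first 0
Round 3: Cedarfen=38 Hollowpine=39 → close Hollowpine (overflow 31)
  39÷1 = 39 each, +1 to first 0

Closure order: Greywater, Ashgrove, Hollowpine
Last habitat: Cedarfen with 77 animals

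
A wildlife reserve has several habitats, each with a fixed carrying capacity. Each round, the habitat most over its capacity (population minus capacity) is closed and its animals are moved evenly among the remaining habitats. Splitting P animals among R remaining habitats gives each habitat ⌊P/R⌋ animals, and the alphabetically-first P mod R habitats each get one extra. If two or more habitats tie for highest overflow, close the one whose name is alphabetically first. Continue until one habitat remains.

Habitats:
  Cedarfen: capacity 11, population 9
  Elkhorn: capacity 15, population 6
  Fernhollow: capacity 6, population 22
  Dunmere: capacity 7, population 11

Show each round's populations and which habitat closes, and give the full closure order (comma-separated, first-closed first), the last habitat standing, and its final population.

Round 1: Cedarfen=9 Dunmere=11 Elkhorn=6 Fernhollow=22 → close Fernhollow (overflow 16)
  22÷3 = 7 each, +1 to first 1
Round 2: Cedarfen=17 Dunmere=18 Elkhorn=13 → close Dunmere (overflow 11)
  18÷2 = 9 each, +1 to first 0
Round 3: Cedarfen=26 Elkhorn=22 → close Cedarfen (overflow 15)
  26÷1 = 26 each, +1 to first 0

Closure order: Fernhollow, Dunmere, Cedarfen
Last habitat: Elkhorn with 48 animals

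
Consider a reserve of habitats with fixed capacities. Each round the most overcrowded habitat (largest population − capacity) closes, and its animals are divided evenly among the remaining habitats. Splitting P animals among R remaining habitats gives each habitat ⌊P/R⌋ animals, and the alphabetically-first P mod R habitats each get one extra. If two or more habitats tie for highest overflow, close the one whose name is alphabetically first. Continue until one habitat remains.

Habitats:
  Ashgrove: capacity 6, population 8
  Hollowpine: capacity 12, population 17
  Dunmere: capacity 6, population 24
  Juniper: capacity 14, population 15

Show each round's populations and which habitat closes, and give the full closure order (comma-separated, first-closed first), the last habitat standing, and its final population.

Closure order: Dunmere, Hollowpine, Ashgrove
Last habitat: Juniper with 64 animals

Round 1: Ashgrove=8 Dunmere=24 Hollowpine=17 Juniper=15 → close Dunmere (overflow 18)
  24÷3 = 8 each, +1 to first 0
Round 2: Ashgrove=16 Hollowpine=25 Juniper=23 → close Hollowpine (overflow 13)
  25÷2 = 12 each, +1 to first 1
Round 3: Ashgrove=29 Juniper=35 → close Ashgrove (overflow 23)
  29÷1 = 29 each, +1 to first 0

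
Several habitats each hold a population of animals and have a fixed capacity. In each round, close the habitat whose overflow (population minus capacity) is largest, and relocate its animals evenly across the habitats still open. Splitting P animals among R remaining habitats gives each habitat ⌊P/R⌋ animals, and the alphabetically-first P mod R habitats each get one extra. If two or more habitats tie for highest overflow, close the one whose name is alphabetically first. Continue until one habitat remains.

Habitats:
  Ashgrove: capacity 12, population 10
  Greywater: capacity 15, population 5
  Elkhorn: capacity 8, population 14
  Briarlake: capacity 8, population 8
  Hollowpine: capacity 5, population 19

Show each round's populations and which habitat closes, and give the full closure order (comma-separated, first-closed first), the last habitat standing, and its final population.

Closure order: Hollowpine, Elkhorn, Briarlake, Ashgrove
Last habitat: Greywater with 56 animals

Round 1: Ashgrove=10 Briarlake=8 Elkhorn=14 Greywater=5 Hollowpine=19 → close Hollowpine (overflow 14)
  19÷4 = 4 each, +1 to first 3
Round 2: Ashgrove=15 Briarlake=13 Elkhorn=19 Greywater=9 → close Elkhorn (overflow 11)
  19÷3 = 6 each, +1 to first 1
Round 3: Ashgrove=22 Briarlake=19 Greywater=15 → close Briarlake (overflow 11)
  19÷2 = 9 each, +1 to first 1
Round 4: Ashgrove=32 Greywater=24 → close Ashgrove (overflow 20)
  32÷1 = 32 each, +1 to first 0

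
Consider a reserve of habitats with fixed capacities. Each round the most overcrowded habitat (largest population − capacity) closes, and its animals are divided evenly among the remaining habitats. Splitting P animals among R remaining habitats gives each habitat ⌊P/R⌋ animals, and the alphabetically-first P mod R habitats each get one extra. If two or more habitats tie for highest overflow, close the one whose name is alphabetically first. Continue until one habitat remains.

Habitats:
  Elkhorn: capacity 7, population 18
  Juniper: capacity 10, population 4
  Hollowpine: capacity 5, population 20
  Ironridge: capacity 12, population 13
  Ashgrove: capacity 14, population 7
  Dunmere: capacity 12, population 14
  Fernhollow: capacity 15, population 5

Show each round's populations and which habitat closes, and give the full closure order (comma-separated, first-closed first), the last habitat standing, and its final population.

Closure order: Hollowpine, Elkhorn, Dunmere, Ironridge, Ashgrove, Juniper
Last habitat: Fernhollow with 81 animals

Round 1: Ashgrove=7 Dunmere=14 Elkhorn=18 Fernhollow=5 Hollowpine=20 Ironridge=13 Juniper=4 → close Hollowpine (overflow 15)
  20÷6 = 3 each, +1 to first 2
Round 2: Ashgrove=11 Dunmere=18 Elkhorn=21 Fernhollow=8 Ironridge=16 Juniper=7 → close Elkhorn (overflow 14)
  21÷5 = 4 each, +1 to first 1
Round 3: Ashgrove=16 Dunmere=22 Fernhollow=12 Ironridge=20 Juniper=11 → close Dunmere (overflow 10)
  22÷4 = 5 each, +1 to first 2
Round 4: Ashgrove=22 Fernhollow=18 Ironridge=25 Juniper=16 → close Ironridge (overflow 13)
  25÷3 = 8 each, +1 to first 1
Round 5: Ashgrove=31 Fernhollow=26 Juniper=24 → close Ashgrove (overflow 17)
  31÷2 = 15 each, +1 to first 1
Round 6: Fernhollow=42 Juniper=39 → close Juniper (overflow 29)
  39÷1 = 39 each, +1 to first 0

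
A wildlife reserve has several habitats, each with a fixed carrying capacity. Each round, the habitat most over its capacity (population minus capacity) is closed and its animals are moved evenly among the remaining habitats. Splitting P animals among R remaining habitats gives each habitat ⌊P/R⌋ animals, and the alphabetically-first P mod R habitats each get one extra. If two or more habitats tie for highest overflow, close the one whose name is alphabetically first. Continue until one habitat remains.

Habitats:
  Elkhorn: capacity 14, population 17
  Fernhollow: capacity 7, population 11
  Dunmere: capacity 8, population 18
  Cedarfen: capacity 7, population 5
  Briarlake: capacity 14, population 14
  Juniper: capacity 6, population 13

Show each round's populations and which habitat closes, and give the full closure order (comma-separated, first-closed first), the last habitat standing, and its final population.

Round 1: Briarlake=14 Cedarfen=5 Dunmere=18 Elkhorn=17 Fernhollow=11 Juniper=13 → close Dunmere (overflow 10)
  18÷5 = 3 each, +1 to first 3
Round 2: Briarlake=18 Cedarfen=9 Elkhorn=21 Fernhollow=14 Juniper=16 → close Juniper (overflow 10)
  16÷4 = 4 each, +1 to first 0
Round 3: Briarlake=22 Cedarfen=13 Elkhorn=25 Fernhollow=18 → close Elkhorn (overflow 11)
  25÷3 = 8 each, +1 to first 1
Round 4: Briarlake=31 Cedarfen=21 Fernhollow=26 → close Fernhollow (overflow 19)
  26÷2 = 13 each, +1 to first 0
Round 5: Briarlake=44 Cedarfen=34 → close Briarlake (overflow 30)
  44÷1 = 44 each, +1 to first 0

Closure order: Dunmere, Juniper, Elkhorn, Fernhollow, Briarlake
Last habitat: Cedarfen with 78 animals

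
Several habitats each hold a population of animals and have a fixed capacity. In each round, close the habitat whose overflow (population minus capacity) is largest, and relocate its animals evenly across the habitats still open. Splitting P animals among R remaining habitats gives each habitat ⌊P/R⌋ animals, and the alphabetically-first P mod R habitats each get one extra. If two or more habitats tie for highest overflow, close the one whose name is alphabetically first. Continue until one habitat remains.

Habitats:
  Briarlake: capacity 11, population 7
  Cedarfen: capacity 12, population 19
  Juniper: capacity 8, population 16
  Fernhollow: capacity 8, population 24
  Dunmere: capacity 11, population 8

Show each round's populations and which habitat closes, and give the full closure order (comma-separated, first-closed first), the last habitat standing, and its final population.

Closure order: Fernhollow, Juniper, Cedarfen, Briarlake
Last habitat: Dunmere with 74 animals

Round 1: Briarlake=7 Cedarfen=19 Dunmere=8 Fernhollow=24 Juniper=16 → close Fernhollow (overflow 16)
  24÷4 = 6 each, +1 to first 0
Round 2: Briarlake=13 Cedarfen=25 Dunmere=14 Juniper=22 → close Juniper (overflow 14)
  22÷3 = 7 each, +1 to first 1
Round 3: Briarlake=21 Cedarfen=32 Dunmere=21 → close Cedarfen (overflow 20)
  32÷2 = 16 each, +1 to first 0
Round 4: Briarlake=37 Dunmere=37 → close Briarlake (overflow 26)
  37÷1 = 37 each, +1 to first 0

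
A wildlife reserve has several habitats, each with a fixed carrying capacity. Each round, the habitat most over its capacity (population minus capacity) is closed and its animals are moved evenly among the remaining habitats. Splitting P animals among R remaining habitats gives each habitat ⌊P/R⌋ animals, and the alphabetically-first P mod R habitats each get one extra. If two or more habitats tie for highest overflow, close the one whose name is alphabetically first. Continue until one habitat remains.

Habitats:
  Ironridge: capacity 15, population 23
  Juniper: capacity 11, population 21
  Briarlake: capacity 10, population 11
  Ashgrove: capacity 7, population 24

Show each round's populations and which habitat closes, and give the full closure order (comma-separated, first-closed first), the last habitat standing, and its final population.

Closure order: Ashgrove, Juniper, Ironridge
Last habitat: Briarlake with 79 animals

Round 1: Ashgrove=24 Briarlake=11 Ironridge=23 Juniper=21 → close Ashgrove (overflow 17)
  24÷3 = 8 each, +1 to first 0
Round 2: Briarlake=19 Ironridge=31 Juniper=29 → close Juniper (overflow 18)
  29÷2 = 14 each, +1 to first 1
Round 3: Briarlake=34 Ironridge=45 → close Ironridge (overflow 30)
  45÷1 = 45 each, +1 to first 0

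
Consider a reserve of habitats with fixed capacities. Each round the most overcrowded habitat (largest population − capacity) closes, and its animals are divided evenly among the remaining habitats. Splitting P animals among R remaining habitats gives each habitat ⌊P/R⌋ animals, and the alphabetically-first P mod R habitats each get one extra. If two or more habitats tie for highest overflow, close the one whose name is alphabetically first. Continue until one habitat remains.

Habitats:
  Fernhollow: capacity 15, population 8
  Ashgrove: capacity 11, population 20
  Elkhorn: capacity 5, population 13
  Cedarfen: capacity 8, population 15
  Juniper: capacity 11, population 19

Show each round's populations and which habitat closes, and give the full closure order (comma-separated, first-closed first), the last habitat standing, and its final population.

Closure order: Ashgrove, Elkhorn, Juniper, Cedarfen
Last habitat: Fernhollow with 75 animals

Round 1: Ashgrove=20 Cedarfen=15 Elkhorn=13 Fernhollow=8 Juniper=19 → close Ashgrove (overflow 9)
  20÷4 = 5 each, +1 to first 0
Round 2: Cedarfen=20 Elkhorn=18 Fernhollow=13 Juniper=24 → close Elkhorn (overflow 13)
  18÷3 = 6 each, +1 to first 0
Round 3: Cedarfen=26 Fernhollow=19 Juniper=30 → close Juniper (overflow 19)
  30÷2 = 15 each, +1 to first 0
Round 4: Cedarfen=41 Fernhollow=34 → close Cedarfen (overflow 33)
  41÷1 = 41 each, +1 to first 0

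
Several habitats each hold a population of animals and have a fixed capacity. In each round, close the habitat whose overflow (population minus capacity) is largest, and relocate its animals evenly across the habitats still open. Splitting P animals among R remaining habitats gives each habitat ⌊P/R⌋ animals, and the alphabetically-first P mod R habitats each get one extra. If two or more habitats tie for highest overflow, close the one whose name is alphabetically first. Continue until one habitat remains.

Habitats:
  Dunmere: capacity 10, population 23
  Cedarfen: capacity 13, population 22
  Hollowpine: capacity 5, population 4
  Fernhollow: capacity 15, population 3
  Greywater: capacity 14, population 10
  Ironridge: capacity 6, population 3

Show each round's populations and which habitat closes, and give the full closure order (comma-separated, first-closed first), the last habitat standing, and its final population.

Round 1: Cedarfen=22 Dunmere=23 Fernhollow=3 Greywater=10 Hollowpine=4 Ironridge=3 → close Dunmere (overflow 13)
  23÷5 = 4 each, +1 to first 3
Round 2: Cedarfen=27 Fernhollow=8 Greywater=15 Hollowpine=8 Ironridge=7 → close Cedarfen (overflow 14)
  27÷4 = 6 each, +1 to first 3
Round 3: Fernhollow=15 Greywater=22 Hollowpine=15 Ironridge=13 → close Hollowpine (overflow 10)
  15÷3 = 5 each, +1 to first 0
Round 4: Fernhollow=20 Greywater=27 Ironridge=18 → close Greywater (overflow 13)
  27÷2 = 13 each, +1 to first 1
Round 5: Fernhollow=34 Ironridge=31 → close Ironridge (overflow 25)
  31÷1 = 31 each, +1 to first 0

Closure order: Dunmere, Cedarfen, Hollowpine, Greywater, Ironridge
Last habitat: Fernhollow with 65 animals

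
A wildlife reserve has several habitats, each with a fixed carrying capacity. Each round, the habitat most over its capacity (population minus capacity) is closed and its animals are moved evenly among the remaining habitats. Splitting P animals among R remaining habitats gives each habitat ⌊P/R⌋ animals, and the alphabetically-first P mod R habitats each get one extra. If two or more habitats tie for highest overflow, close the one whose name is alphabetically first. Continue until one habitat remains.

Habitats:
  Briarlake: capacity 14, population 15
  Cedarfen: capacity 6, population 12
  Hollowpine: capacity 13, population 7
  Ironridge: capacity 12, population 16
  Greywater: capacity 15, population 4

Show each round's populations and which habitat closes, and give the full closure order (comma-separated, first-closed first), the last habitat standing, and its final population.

Closure order: Cedarfen, Ironridge, Briarlake, Hollowpine
Last habitat: Greywater with 54 animals

Round 1: Briarlake=15 Cedarfen=12 Greywater=4 Hollowpine=7 Ironridge=16 → close Cedarfen (overflow 6)
  12÷4 = 3 each, +1 to first 0
Round 2: Briarlake=18 Greywater=7 Hollowpine=10 Ironridge=19 → close Ironridge (overflow 7)
  19÷3 = 6 each, +1 to first 1
Round 3: Briarlake=25 Greywater=13 Hollowpine=16 → close Briarlake (overflow 11)
  25÷2 = 12 each, +1 to first 1
Round 4: Greywater=26 Hollowpine=28 → close Hollowpine (overflow 15)
  28÷1 = 28 each, +1 to first 0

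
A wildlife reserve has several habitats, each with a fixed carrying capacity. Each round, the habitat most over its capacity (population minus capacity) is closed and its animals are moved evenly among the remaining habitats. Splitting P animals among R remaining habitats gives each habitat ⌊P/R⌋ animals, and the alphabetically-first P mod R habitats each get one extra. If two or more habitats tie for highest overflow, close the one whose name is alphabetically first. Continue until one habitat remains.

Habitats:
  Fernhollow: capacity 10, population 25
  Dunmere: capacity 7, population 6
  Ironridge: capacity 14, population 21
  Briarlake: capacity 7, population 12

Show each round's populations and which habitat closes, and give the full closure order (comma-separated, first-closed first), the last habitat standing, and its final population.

Closure order: Fernhollow, Ironridge, Briarlake
Last habitat: Dunmere with 64 animals

Round 1: Briarlake=12 Dunmere=6 Fernhollow=25 Ironridge=21 → close Fernhollow (overflow 15)
  25÷3 = 8 each, +1 to first 1
Round 2: Briarlake=21 Dunmere=14 Ironridge=29 → close Ironridge (overflow 15)
  29÷2 = 14 each, +1 to first 1
Round 3: Briarlake=36 Dunmere=28 → close Briarlake (overflow 29)
  36÷1 = 36 each, +1 to first 0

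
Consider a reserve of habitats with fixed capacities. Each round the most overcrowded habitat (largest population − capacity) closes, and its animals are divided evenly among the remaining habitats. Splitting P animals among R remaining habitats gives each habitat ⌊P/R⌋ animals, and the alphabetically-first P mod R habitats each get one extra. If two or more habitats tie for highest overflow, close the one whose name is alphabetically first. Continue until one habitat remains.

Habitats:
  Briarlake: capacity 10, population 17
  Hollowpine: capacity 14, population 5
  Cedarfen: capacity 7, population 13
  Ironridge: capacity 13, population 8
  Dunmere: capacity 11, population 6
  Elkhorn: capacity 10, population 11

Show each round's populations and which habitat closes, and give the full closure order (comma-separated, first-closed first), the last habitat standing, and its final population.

Closure order: Briarlake, Cedarfen, Elkhorn, Dunmere, Ironridge
Last habitat: Hollowpine with 60 animals

Round 1: Briarlake=17 Cedarfen=13 Dunmere=6 Elkhorn=11 Hollowpine=5 Ironridge=8 → close Briarlake (overflow 7)
  17÷5 = 3 each, +1 to first 2
Round 2: Cedarfen=17 Dunmere=10 Elkhorn=14 Hollowpine=8 Ironridge=11 → close Cedarfen (overflow 10)
  17÷4 = 4 each, +1 to first 1
Round 3: Dunmere=15 Elkhorn=18 Hollowpine=12 Ironridge=15 → close Elkhorn (overflow 8)
  18÷3 = 6 each, +1 to first 0
Round 4: Dunmere=21 Hollowpine=18 Ironridge=21 → close Dunmere (overflow 10)
  21÷2 = 10 each, +1 to first 1
Round 5: Hollowpine=29 Ironridge=31 → close Ironridge (overflow 18)
  31÷1 = 31 each, +1 to first 0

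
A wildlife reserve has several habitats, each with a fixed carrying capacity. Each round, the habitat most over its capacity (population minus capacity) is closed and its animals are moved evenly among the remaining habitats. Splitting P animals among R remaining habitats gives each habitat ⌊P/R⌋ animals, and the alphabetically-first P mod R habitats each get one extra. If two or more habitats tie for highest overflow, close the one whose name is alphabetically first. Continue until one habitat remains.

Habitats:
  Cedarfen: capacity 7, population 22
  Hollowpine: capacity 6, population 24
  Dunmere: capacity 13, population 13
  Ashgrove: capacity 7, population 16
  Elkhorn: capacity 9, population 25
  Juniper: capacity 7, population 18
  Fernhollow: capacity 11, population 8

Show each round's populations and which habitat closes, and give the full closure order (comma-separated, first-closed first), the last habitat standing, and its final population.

Round 1: Ashgrove=16 Cedarfen=22 Dunmere=13 Elkhorn=25 Fernhollow=8 Hollowpine=24 Juniper=18 → close Hollowpine (overflow 18)
  24÷6 = 4 each, +1 to first 0
Round 2: Ashgrove=20 Cedarfen=26 Dunmere=17 Elkhorn=29 Fernhollow=12 Juniper=22 → close Elkhorn (overflow 20)
  29÷5 = 5 each, +1 to first 4
Round 3: Ashgrove=26 Cedarfen=32 Dunmere=23 Fernhollow=18 Juniper=27 → close Cedarfen (overflow 25)
  32÷4 = 8 each, +1 to first 0
Round 4: Ashgrove=34 Dunmere=31 Fernhollow=26 Juniper=35 → close Juniper (overflow 28)
  35÷3 = 11 each, +1 to first 2
Round 5: Ashgrove=46 Dunmere=43 Fernhollow=37 → close Ashgrove (overflow 39)
  46÷2 = 23 each, +1 to first 0
Round 6: Dunmere=66 Fernhollow=60 → close Dunmere (overflow 53)
  66÷1 = 66 each, +1 to first 0

Closure order: Hollowpine, Elkhorn, Cedarfen, Juniper, Ashgrove, Dunmere
Last habitat: Fernhollow with 126 animals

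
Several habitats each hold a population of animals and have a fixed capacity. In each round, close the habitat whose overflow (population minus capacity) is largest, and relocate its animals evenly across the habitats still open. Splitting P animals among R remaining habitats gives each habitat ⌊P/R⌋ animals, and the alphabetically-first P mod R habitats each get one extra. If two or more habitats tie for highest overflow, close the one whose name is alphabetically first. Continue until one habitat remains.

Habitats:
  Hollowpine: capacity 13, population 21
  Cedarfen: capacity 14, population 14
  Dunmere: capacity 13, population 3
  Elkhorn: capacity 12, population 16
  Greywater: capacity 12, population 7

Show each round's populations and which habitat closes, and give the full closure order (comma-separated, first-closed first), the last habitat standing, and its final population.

Round 1: Cedarfen=14 Dunmere=3 Elkhorn=16 Greywater=7 Hollowpine=21 → close Hollowpine (overflow 8)
  21÷4 = 5 each, +1 to first 1
Round 2: Cedarfen=20 Dunmere=8 Elkhorn=21 Greywater=12 → close Elkhorn (overflow 9)
  21÷3 = 7 each, +1 to first 0
Round 3: Cedarfen=27 Dunmere=15 Greywater=19 → close Cedarfen (overflow 13)
  27÷2 = 13 each, +1 to first 1
Round 4: Dunmere=29 Greywater=32 → close Greywater (overflow 20)
  32÷1 = 32 each, +1 to first 0

Closure order: Hollowpine, Elkhorn, Cedarfen, Greywater
Last habitat: Dunmere with 61 animals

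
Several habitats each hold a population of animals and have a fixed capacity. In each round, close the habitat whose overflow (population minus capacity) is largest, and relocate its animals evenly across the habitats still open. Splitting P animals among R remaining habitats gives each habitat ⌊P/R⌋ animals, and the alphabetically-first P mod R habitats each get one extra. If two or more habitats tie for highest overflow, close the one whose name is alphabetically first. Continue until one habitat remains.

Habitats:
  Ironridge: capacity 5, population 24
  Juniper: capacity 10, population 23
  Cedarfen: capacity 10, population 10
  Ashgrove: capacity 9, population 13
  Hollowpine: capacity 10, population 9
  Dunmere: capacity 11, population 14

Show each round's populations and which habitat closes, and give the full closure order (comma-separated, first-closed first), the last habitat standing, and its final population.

Round 1: Ashgrove=13 Cedarfen=10 Dunmere=14 Hollowpine=9 Ironridge=24 Juniper=23 → close Ironridge (overflow 19)
  24÷5 = 4 each, +1 to first 4
Round 2: Ashgrove=18 Cedarfen=15 Dunmere=19 Hollowpine=14 Juniper=27 → close Juniper (overflow 17)
  27÷4 = 6 each, +1 to first 3
Round 3: Ashgrove=25 Cedarfen=22 Dunmere=26 Hollowpine=20 → close Ashgrove (overflow 16)
  25÷3 = 8 each, +1 to first 1
Round 4: Cedarfen=31 Dunmere=34 Hollowpine=28 → close Dunmere (overflow 23)
  34÷2 = 17 each, +1 to first 0
Round 5: Cedarfen=48 Hollowpine=45 → close Cedarfen (overflow 38)
  48÷1 = 48 each, +1 to first 0

Closure order: Ironridge, Juniper, Ashgrove, Dunmere, Cedarfen
Last habitat: Hollowpine with 93 animals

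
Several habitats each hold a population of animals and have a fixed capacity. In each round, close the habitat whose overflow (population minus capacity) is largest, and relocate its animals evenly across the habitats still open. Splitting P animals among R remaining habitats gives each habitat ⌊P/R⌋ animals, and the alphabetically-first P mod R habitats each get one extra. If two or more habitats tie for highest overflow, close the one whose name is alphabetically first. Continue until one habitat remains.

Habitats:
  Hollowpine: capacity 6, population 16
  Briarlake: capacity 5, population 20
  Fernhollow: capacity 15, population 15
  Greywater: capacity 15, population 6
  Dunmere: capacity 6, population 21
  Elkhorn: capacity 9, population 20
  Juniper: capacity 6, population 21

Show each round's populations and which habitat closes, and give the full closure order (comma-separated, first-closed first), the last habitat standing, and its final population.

Closure order: Briarlake, Dunmere, Juniper, Elkhorn, Hollowpine, Fernhollow
Last habitat: Greywater with 119 animals

Round 1: Briarlake=20 Dunmere=21 Elkhorn=20 Fernhollow=15 Greywater=6 Hollowpine=16 Juniper=21 → close Briarlake (overflow 15)
  20÷6 = 3 each, +1 to first 2
Round 2: Dunmere=25 Elkhorn=24 Fernhollow=18 Greywater=9 Hollowpine=19 Juniper=24 → close Dunmere (overflow 19)
  25÷5 = 5 each, +1 to first 0
Round 3: Elkhorn=29 Fernhollow=23 Greywater=14 Hollowpine=24 Juniper=29 → close Juniper (overflow 23)
  29÷4 = 7 each, +1 to first 1
Round 4: Elkhorn=37 Fernhollow=30 Greywater=21 Hollowpine=31 → close Elkhorn (overflow 28)
  37÷3 = 12 each, +1 to first 1
Round 5: Fernhollow=43 Greywater=33 Hollowpine=43 → close Hollowpine (overflow 37)
  43÷2 = 21 each, +1 to first 1
Round 6: Fernhollow=65 Greywater=54 → close Fernhollow (overflow 50)
  65÷1 = 65 each, +1 to first 0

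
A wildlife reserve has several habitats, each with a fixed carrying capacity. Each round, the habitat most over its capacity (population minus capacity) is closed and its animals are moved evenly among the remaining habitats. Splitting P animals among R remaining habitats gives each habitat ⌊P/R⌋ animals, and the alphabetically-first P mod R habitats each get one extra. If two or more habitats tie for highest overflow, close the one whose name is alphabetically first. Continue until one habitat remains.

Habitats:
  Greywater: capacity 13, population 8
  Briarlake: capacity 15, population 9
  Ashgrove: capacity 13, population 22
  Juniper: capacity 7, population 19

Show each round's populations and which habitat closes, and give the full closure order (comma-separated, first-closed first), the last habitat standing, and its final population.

Round 1: Ashgrove=22 Briarlake=9 Greywater=8 Juniper=19 → close Juniper (overflow 12)
  19÷3 = 6 each, +1 to first 1
Round 2: Ashgrove=29 Briarlake=15 Greywater=14 → close Ashgrove (overflow 16)
  29÷2 = 14 each, +1 to first 1
Round 3: Briarlake=30 Greywater=28 → close Briarlake (overflow 15)
  30÷1 = 30 each, +1 to first 0

Closure order: Juniper, Ashgrove, Briarlake
Last habitat: Greywater with 58 animals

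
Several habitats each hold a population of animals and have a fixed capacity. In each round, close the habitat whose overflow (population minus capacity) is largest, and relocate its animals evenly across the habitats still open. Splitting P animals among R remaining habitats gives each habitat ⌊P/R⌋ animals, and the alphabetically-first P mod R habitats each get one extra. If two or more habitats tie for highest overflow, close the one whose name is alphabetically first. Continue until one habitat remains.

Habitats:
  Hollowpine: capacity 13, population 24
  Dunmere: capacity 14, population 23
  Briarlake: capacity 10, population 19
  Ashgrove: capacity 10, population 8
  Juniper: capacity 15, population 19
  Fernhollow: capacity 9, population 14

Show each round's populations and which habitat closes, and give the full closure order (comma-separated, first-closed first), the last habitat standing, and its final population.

Round 1: Ashgrove=8 Briarlake=19 Dunmere=23 Fernhollow=14 Hollowpine=24 Juniper=19 → close Hollowpine (overflow 11)
  24÷5 = 4 each, +1 to first 4
Round 2: Ashgrove=13 Briarlake=24 Dunmere=28 Fernhollow=19 Juniper=23 → close Briarlake (overflow 14)
  24÷4 = 6 each, +1 to first 0
Round 3: Ashgrove=19 Dunmere=34 Fernhollow=25 Juniper=29 → close Dunmere (overflow 20)
  34÷3 = 11 each, +1 to first 1
Round 4: Ashgrove=31 Fernhollow=36 Juniper=40 → close Fernhollow (overflow 27)
  36÷2 = 18 each, +1 to first 0
Round 5: Ashgrove=49 Juniper=58 → close Juniper (overflow 43)
  58÷1 = 58 each, +1 to first 0

Closure order: Hollowpine, Briarlake, Dunmere, Fernhollow, Juniper
Last habitat: Ashgrove with 107 animals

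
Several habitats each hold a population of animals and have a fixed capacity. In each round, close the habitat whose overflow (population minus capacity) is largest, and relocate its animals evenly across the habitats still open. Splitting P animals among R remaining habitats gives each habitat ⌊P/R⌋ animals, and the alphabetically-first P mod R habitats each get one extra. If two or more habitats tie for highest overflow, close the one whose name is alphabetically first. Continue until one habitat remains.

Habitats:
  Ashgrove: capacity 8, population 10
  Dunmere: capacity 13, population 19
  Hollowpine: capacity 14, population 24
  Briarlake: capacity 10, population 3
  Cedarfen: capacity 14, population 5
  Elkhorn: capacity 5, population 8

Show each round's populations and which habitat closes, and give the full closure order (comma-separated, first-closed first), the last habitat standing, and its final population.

Closure order: Hollowpine, Dunmere, Ashgrove, Elkhorn, Briarlake
Last habitat: Cedarfen with 69 animals

Round 1: Ashgrove=10 Briarlake=3 Cedarfen=5 Dunmere=19 Elkhorn=8 Hollowpine=24 → close Hollowpine (overflow 10)
  24÷5 = 4 each, +1 to first 4
Round 2: Ashgrove=15 Briarlake=8 Cedarfen=10 Dunmere=24 Elkhorn=12 → close Dunmere (overflow 11)
  24÷4 = 6 each, +1 to first 0
Round 3: Ashgrove=21 Briarlake=14 Cedarfen=16 Elkhorn=18 → close Ashgrove (overflow 13)
  21÷3 = 7 each, +1 to first 0
Round 4: Briarlake=21 Cedarfen=23 Elkhorn=25 → close Elkhorn (overflow 20)
  25÷2 = 12 each, +1 to first 1
Round 5: Briarlake=34 Cedarfen=35 → close Briarlake (overflow 24)
  34÷1 = 34 each, +1 to first 0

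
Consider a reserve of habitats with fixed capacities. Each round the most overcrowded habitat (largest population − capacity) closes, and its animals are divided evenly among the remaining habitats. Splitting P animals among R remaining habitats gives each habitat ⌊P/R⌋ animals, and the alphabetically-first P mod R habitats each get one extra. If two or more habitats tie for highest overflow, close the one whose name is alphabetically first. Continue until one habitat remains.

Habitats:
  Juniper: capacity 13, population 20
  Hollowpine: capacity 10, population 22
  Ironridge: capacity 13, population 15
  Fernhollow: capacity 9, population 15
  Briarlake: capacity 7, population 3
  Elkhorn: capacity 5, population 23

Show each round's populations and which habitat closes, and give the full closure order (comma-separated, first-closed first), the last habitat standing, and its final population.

Closure order: Elkhorn, Hollowpine, Fernhollow, Juniper, Ironridge
Last habitat: Briarlake with 98 animals

Round 1: Briarlake=3 Elkhorn=23 Fernhollow=15 Hollowpine=22 Ironridge=15 Juniper=20 → close Elkhorn (overflow 18)
  23÷5 = 4 each, +1 to first 3
Round 2: Briarlake=8 Fernhollow=20 Hollowpine=27 Ironridge=19 Juniper=24 → close Hollowpine (overflow 17)
  27÷4 = 6 each, +1 to first 3
Round 3: Briarlake=15 Fernhollow=27 Ironridge=26 Juniper=30 → close Fernhollow (overflow 18)
  27÷3 = 9 each, +1 to first 0
Round 4: Briarlake=24 Ironridge=35 Juniper=39 → close Juniper (overflow 26)
  39÷2 = 19 each, +1 to first 1
Round 5: Briarlake=44 Ironridge=54 → close Ironridge (overflow 41)
  54÷1 = 54 each, +1 to first 0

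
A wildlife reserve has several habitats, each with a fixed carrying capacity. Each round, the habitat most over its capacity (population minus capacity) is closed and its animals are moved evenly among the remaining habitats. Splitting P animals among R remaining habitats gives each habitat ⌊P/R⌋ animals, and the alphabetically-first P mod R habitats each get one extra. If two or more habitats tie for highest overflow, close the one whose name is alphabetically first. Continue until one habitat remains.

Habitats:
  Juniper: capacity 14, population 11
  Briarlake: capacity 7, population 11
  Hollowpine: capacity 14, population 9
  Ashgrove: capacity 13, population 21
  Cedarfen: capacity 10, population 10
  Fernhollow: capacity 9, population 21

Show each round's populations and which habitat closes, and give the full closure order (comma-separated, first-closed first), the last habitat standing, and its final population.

Round 1: Ashgrove=21 Briarlake=11 Cedarfen=10 Fernhollow=21 Hollowpine=9 Juniper=11 → close Fernhollow (overflow 12)
  21÷5 = 4 each, +1 to first 1
Round 2: Ashgrove=26 Briarlake=15 Cedarfen=14 Hollowpine=13 Juniper=15 → close Ashgrove (overflow 13)
  26÷4 = 6 each, +1 to first 2
Round 3: Briarlake=22 Cedarfen=21 Hollowpine=19 Juniper=21 → close Briarlake (overflow 15)
  22÷3 = 7 each, +1 to first 1
Round 4: Cedarfen=29 Hollowpine=26 Juniper=28 → close Cedarfen (overflow 19)
  29÷2 = 14 each, +1 to first 1
Round 5: Hollowpine=41 Juniper=42 → close Juniper (overflow 28)
  42÷1 = 42 each, +1 to first 0

Closure order: Fernhollow, Ashgrove, Briarlake, Cedarfen, Juniper
Last habitat: Hollowpine with 83 animals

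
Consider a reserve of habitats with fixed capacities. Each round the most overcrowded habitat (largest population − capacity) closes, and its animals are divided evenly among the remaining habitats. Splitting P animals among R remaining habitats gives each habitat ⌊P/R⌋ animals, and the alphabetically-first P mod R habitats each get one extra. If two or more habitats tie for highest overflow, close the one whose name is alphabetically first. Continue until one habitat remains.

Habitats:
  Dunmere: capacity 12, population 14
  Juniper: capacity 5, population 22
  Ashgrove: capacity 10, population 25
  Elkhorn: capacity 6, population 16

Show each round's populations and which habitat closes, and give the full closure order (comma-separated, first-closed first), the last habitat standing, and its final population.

Round 1: Ashgrove=25 Dunmere=14 Elkhorn=16 Juniper=22 → close Juniper (overflow 17)
  22÷3 = 7 each, +1 to first 1
Round 2: Ashgrove=33 Dunmere=21 Elkhorn=23 → close Ashgrove (overflow 23)
  33÷2 = 16 each, +1 to first 1
Round 3: Dunmere=38 Elkhorn=39 → close Elkhorn (overflow 33)
  39÷1 = 39 each, +1 to first 0

Closure order: Juniper, Ashgrove, Elkhorn
Last habitat: Dunmere with 77 animals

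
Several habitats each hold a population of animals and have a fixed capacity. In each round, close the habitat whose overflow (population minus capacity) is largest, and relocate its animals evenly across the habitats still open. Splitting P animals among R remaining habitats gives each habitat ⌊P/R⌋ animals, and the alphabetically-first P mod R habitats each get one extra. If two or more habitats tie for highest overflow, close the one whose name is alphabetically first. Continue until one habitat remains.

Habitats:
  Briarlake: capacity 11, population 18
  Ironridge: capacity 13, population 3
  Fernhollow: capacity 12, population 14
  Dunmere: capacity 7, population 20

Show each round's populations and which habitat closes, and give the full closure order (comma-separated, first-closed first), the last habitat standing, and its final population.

Closure order: Dunmere, Briarlake, Fernhollow
Last habitat: Ironridge with 55 animals

Round 1: Briarlake=18 Dunmere=20 Fernhollow=14 Ironridge=3 → close Dunmere (overflow 13)
  20÷3 = 6 each, +1 to first 2
Round 2: Briarlake=25 Fernhollow=21 Ironridge=9 → close Briarlake (overflow 14)
  25÷2 = 12 each, +1 to first 1
Round 3: Fernhollow=34 Ironridge=21 → close Fernhollow (overflow 22)
  34÷1 = 34 each, +1 to first 0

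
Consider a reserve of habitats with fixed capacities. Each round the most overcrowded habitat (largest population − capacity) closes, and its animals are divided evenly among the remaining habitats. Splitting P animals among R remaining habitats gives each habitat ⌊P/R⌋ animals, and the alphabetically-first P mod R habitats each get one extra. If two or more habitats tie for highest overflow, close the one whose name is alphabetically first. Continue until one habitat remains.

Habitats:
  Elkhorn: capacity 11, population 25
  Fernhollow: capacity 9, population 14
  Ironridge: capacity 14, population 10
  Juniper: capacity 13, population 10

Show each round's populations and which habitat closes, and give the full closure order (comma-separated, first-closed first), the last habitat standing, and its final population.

Closure order: Elkhorn, Fernhollow, Ironridge
Last habitat: Juniper with 59 animals

Round 1: Elkhorn=25 Fernhollow=14 Ironridge=10 Juniper=10 → close Elkhorn (overflow 14)
  25÷3 = 8 each, +1 to first 1
Round 2: Fernhollow=23 Ironridge=18 Juniper=18 → close Fernhollow (overflow 14)
  23÷2 = 11 each, +1 to first 1
Round 3: Ironridge=30 Juniper=29 → close Ironridge (overflow 16)
  30÷1 = 30 each, +1 to first 0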